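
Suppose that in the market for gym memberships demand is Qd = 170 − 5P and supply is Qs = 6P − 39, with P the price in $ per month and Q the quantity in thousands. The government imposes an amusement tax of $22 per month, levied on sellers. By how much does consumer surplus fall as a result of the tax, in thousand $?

Consumer surplus falls by $540 thousand.

Before the tax: set 170 − 5P = 6P − 39 → P* = $19, Q* = 75.
With the tax collected from sellers, supply shifts: Qs = 6(P − 22) − 39.
Solving gives Q = 15 with consumers paying $31 and sellers receiving $9 (the $22 wedge).
ΔCS is the trapezoid between Q = 15 and Q = 75 of height $12: ½ · (75 + 15) · 12 = $540.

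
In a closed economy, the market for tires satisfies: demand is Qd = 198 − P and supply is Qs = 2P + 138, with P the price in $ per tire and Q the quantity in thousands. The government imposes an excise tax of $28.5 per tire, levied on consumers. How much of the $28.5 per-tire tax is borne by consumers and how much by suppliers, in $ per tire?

Before the tax: set 198 − P = 2P + 138 → P* = $20, Q* = 178.
With the tax collected from consumers, demand (in seller-price terms) shifts: Qd = 198 − (P + 28.5).
New equilibrium: consumers pay $39, suppliers receive $10.5, Q = 159. (Wedge: Pb − Ps = 28.5.)
Burden on consumers: $19; on suppliers: $9.5. (They sum to $28.5.)
The less price-elastic side of the market bears the larger share of a per-unit tax.

Consumers bear $19 per tire; suppliers bear $9.5 per tire.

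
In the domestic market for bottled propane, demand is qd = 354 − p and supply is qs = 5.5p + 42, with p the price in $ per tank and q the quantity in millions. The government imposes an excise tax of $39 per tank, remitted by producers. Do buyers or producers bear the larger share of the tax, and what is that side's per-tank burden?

Without the tax, 354 − p = 5.5p + 42 gives 6.5p = 312, so p* = $48 and q* = 306.
With the tax collected from producers, supply shifts: qs = 5.5(p − 39) + 42.
Solving gives q = 273 with buyers paying $81 and producers receiving $42 (the $39 wedge).
Per-tank burden: buyers $33, producers $6.
Buyers take the larger share because demand is less price-elastic here (demand slope 1 vs supply slope 5.5).
The less price-elastic side of the market bears the larger share of a per-unit tax.

Buyers bear the larger share: $33 per tank.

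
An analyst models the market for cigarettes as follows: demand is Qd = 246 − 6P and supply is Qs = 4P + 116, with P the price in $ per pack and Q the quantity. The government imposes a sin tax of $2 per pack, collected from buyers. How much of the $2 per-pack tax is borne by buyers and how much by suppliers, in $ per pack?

Buyers bear $0.8 per pack; suppliers bear $1.2 per pack.

Before the tax: set 246 − 6P = 4P + 116 → P* = $13, Q* = 168.
With the tax collected from buyers, demand (in seller-price terms) shifts: Qd = 246 − 6(P + 2).
New equilibrium: buyers pay $13.8, suppliers receive $11.8, Q = 163.2. (Wedge: Pb − Ps = 2.)
Burden on buyers: $0.8; on suppliers: $1.2. (They sum to $2.)
The less price-elastic side of the market bears the larger share of a per-unit tax.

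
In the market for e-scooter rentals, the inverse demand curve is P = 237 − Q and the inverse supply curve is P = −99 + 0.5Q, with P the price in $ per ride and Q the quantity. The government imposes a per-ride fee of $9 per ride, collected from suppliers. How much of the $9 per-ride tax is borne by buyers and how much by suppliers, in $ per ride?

Buyers bear $6 per ride; suppliers bear $3 per ride.

Inverting to Q(P) form: Qd = 237 − P; Qs = 2P + 198.
Without the tax, 237 − P = 2P + 198 gives 3P = 39, so P* = $13 and Q* = 224.
With the tax collected from suppliers, supply shifts: Qs = 2(P − 9) + 198.
New equilibrium: buyers pay $19, suppliers receive $10, Q = 218. (Wedge: Pb − Ps = 9.)
Burden on buyers: $6; on suppliers: $3. (They sum to $9.)
The less price-elastic side of the market bears the larger share of a per-unit tax.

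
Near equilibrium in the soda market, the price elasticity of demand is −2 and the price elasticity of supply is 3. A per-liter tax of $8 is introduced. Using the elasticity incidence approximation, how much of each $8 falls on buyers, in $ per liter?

Buyers bear ≈ $4.8 per liter.

Incidence ratio: buyers' share ≈ εs / (εs + |εd|) = 3 / (3 + 2) = 0.6.
So buyers bear ≈ 0.6 × $8 = $4.8; suppliers bear $3.2.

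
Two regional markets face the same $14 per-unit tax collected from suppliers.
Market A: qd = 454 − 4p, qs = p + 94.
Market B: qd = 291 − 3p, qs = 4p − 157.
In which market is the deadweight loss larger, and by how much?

Market A: pre-tax p* = $72, q* = 166; post-tax q = 154.8; deadweight loss = $78.4.
Market B: pre-tax p* = $64, q* = 99; post-tax q = 75; deadweight loss = $168.
Difference: $78.4 vs $168 → market B is larger by $89.6.

Market B, by $89.6.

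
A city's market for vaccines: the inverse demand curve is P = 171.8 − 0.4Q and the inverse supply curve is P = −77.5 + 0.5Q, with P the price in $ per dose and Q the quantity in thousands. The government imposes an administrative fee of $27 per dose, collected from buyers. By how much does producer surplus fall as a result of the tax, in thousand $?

Producer surplus falls by $3930 thousand.

Rewrite in direct form: Qd = 429.5 − 2.5P and Qs = 2P + 155.
Without the tax, 429.5 − 2.5P = 2P + 155 gives 4.5P = 274.5, so P* = $61 and Q* = 277.
With the tax collected from buyers, demand (in seller-price terms) shifts: Qd = 429.5 − 2.5(P + 27).
Solving gives Q = 247 with buyers paying $73 and suppliers receiving $46 (the $27 wedge).
ΔPS is the trapezoid between Q = 247 and Q = 277 of height $15: ½ · (277 + 247) · 15 = $3930.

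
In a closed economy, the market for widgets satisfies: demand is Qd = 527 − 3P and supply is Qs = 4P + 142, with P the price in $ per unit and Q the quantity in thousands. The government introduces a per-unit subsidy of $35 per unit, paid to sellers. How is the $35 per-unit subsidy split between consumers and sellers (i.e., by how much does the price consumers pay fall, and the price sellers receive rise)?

Consumers gain $20 per unit; sellers gain $15 per unit.

Without the subsidy, 527 − 3P = 4P + 142 gives 7P = 385, so P* = $55 and Q* = 362.
With a per-unit subsidy paid to sellers, each receives P + 35 per unit sold, so supply becomes Qs = 4(P + 35) + 142.
New equilibrium: consumers pay $35, sellers receive $70, Q = 422. (Wedge: Pb − Ps = −35.)
Gain to consumers: $20; to sellers: $15. (They sum to $35.)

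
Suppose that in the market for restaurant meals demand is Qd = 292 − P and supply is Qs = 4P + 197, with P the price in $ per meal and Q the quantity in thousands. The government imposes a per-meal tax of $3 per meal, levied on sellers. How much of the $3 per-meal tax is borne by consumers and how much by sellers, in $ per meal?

Before the tax: set 292 − P = 4P + 197 → P* = $19, Q* = 273.
With the tax collected from sellers, supply shifts: Qs = 4(P − 3) + 197.
New equilibrium: consumers pay $21.4, sellers receive $18.4, Q = 270.6. (Wedge: Pb − Ps = 3.)
Burden on consumers: $2.4; on sellers: $0.6. (They sum to $3.)
The less price-elastic side of the market bears the larger share of a per-unit tax.

Consumers bear $2.4 per meal; sellers bear $0.6 per meal.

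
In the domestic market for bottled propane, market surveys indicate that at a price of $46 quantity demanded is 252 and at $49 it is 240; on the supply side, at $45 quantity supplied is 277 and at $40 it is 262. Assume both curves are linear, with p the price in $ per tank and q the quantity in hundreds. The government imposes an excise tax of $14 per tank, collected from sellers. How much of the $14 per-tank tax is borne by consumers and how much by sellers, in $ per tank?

Demand slope: (240 − 252)/(49 − 46) = -4, so qd = 436 − 4p.
Supply slope: (262 − 277)/(40 − 45) = 3, so qs = 3p + 142.
Before the tax: set 436 − 4p = 3p + 142 → p* = $42, q* = 268.
With the tax collected from sellers, supply shifts: qs = 3(p − 14) + 142.
Solving gives q = 244 with consumers paying $48 and sellers receiving $34 (the $14 wedge).
Burden on consumers: $6; on sellers: $8. (They sum to $14.)
The less price-elastic side of the market bears the larger share of a per-unit tax.

Consumers bear $6 per tank; sellers bear $8 per tank.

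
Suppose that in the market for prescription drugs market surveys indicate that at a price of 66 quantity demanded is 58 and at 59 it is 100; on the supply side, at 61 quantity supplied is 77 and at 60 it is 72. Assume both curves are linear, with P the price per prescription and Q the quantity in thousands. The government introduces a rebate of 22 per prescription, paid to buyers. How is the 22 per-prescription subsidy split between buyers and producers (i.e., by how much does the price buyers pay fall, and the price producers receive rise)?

Buyers gain 10 per prescription; producers gain 12 per prescription.

Demand slope: (100 − 58)/(59 − 66) = -6, so Qd = 454 − 6P.
Supply slope: (72 − 77)/(60 − 61) = 5, so Qs = 5P − 228.
Before the subsidy: set 454 − 6P = 5P − 228 → P* = 62, Q* = 82.
With a per-unit subsidy paid to buyers, each effectively pays P − 22, so demand becomes Qd = 454 − 6(P − 22).
New equilibrium: buyers pay 52, producers receive 74, Q = 142. (Wedge: Pb − Ps = −22.)
Gain to buyers: 10; to producers: 12. (They sum to 22.)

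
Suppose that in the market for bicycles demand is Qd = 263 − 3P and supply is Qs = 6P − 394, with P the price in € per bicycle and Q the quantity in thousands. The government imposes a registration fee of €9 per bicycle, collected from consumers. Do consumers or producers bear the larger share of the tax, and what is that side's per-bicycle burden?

Without the tax, 263 − 3P = 6P − 394 gives 9P = 657, so P* = €73 and Q* = 44.
With the tax collected from consumers, demand (in seller-price terms) shifts: Qd = 263 − 3(P + 9).
New equilibrium: consumers pay €79, producers receive €70, Q = 26. (Wedge: Pb − Ps = 9.)
Per-bicycle burden: consumers €6, producers €3.
Consumers take the larger share because demand is less price-elastic here (demand slope 3 vs supply slope 6).

Consumers bear the larger share: €6 per bicycle.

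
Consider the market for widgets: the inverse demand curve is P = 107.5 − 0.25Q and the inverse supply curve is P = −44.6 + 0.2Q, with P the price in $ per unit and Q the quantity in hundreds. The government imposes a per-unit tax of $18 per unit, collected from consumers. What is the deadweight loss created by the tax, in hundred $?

Deadweight loss = $360 hundred.

Inverting to Q(P) form: Qd = 430 − 4P; Qs = 5P + 223.
Before the tax: set 430 − 4P = 5P + 223 → P* = $23, Q* = 338.
With the tax collected from consumers, demand (in seller-price terms) shifts: Qd = 430 − 4(P + 18).
New equilibrium: consumers pay $33, suppliers receive $15, Q = 298. (Wedge: Pb − Ps = 18.)
Quantity falls by |ΔQ| = |338 − 298| = 40.
DWL = ½ · t · |ΔQ| = ½ · 18 · 40 = $360.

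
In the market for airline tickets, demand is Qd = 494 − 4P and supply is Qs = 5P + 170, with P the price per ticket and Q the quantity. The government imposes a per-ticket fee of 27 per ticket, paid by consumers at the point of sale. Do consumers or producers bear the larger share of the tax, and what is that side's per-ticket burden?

Before the tax: set 494 − 4P = 5P + 170 → P* = 36, Q* = 350.
With the tax collected from consumers, demand (in seller-price terms) shifts: Qd = 494 − 4(P + 27).
Solving gives Q = 290 with consumers paying 51 and producers receiving 24 (the 27 wedge).
Per-ticket burden: consumers 15, producers 12.
Consumers take the larger share because demand is less price-elastic here (demand slope 4 vs supply slope 5).
The less price-elastic side of the market bears the larger share of a per-unit tax.

Consumers bear the larger share: 15 per ticket.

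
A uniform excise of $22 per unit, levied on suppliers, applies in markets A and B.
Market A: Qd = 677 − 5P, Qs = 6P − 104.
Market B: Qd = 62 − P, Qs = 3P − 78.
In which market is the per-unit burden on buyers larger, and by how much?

Market B, by $4.5.

Market A: pre-tax P* = $71, Q* = 322; post-tax Q = 262; per-unit burden on buyers = $12.
Market B: pre-tax P* = $35, Q* = 27; post-tax Q = 10.5; per-unit burden on buyers = $16.5.
Difference: $12 vs $16.5 → market B is larger by $4.5.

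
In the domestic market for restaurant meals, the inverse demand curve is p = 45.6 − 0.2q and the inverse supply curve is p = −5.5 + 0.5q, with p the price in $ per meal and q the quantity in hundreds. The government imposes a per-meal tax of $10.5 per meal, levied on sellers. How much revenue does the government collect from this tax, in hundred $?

Rewrite in direct form: qd = 228 − 5p and qs = 2p + 11.
Without the tax, 228 − 5p = 2p + 11 gives 7p = 217, so p* = $31 and q* = 73.
With the tax collected from sellers, supply shifts: qs = 2(p − 10.5) + 11.
New equilibrium: buyers pay $34, sellers receive $23.5, q = 58. (Wedge: pb − ps = 10.5.)
Revenue = t · Q = 10.5 · 58 = $609.

Tax revenue = $609 hundred.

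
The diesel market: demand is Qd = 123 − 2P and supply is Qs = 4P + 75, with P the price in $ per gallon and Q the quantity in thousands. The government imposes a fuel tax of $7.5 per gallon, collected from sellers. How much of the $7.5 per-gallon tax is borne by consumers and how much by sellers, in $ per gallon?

Without the tax, 123 − 2P = 4P + 75 gives 6P = 48, so P* = $8 and Q* = 107.
With the tax collected from sellers, supply shifts: Qs = 4(P − 7.5) + 75.
Solving gives Q = 97 with consumers paying $13 and sellers receiving $5.5 (the $7.5 wedge).
Burden on consumers: $5; on sellers: $2.5. (They sum to $7.5.)
The less price-elastic side of the market bears the larger share of a per-unit tax.

Consumers bear $5 per gallon; sellers bear $2.5 per gallon.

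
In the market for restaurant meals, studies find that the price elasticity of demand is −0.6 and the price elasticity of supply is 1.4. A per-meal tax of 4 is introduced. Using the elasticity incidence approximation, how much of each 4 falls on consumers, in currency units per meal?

Incidence ratio: consumers' share ≈ εs / (εs + |εd|) = 1.4 / (1.4 + 0.6) = 0.7.
So consumers bear ≈ 0.7 × 4 = 2.8; producers bear 1.2.

Consumers bear ≈ 2.8 per meal.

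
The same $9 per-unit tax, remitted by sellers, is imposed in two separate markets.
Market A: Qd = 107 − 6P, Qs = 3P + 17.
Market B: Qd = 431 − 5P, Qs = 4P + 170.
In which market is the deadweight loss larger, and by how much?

Market A: pre-tax P* = $10, Q* = 47; post-tax Q = 29; deadweight loss = $81.
Market B: pre-tax P* = $29, Q* = 286; post-tax Q = 266; deadweight loss = $90.
Difference: $81 vs $90 → market B is larger by $9.

Market B, by $9.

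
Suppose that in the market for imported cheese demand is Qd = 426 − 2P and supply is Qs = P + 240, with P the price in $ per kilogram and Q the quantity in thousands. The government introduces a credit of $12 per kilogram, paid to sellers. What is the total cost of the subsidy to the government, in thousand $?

Government outlay = $3720 thousand.

Before the subsidy: set 426 − 2P = P + 240 → P* = $62, Q* = 302.
With a per-unit subsidy paid to sellers, each receives P + 12 per unit sold, so supply becomes Qs = (P + 12) + 240.
New equilibrium: buyers pay $58, sellers receive $70, Q = 310. (Wedge: Pb − Ps = −12.)
Outlay = t · Q = 12 · 310 = $3720.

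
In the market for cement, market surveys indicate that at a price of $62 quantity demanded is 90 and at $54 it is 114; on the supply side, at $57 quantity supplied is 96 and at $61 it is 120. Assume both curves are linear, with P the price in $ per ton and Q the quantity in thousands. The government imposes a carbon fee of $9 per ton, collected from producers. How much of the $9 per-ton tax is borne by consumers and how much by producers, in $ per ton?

Demand slope: (114 − 90)/(54 − 62) = -3, so Qd = 276 − 3P.
Supply slope: (120 − 96)/(61 − 57) = 6, so Qs = 6P − 246.
Without the tax, 276 − 3P = 6P − 246 gives 9P = 522, so P* = $58 and Q* = 102.
With the tax collected from producers, supply shifts: Qs = 6(P − 9) − 246.
New equilibrium: consumers pay $64, producers receive $55, Q = 84. (Wedge: Pb − Ps = 9.)
Burden on consumers: $6; on producers: $3. (They sum to $9.)
The less price-elastic side of the market bears the larger share of a per-unit tax.

Consumers bear $6 per ton; producers bear $3 per ton.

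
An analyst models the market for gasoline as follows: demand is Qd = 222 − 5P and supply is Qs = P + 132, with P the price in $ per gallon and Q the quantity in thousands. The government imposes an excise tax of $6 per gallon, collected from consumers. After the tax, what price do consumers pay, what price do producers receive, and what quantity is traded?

Consumers pay $16; producers receive $10; quantity = 142.

Without the tax, 222 − 5P = P + 132 gives 6P = 90, so P* = $15 and Q* = 147.
With the tax collected from consumers, demand (in seller-price terms) shifts: Qd = 222 − 5(P + 6).
New equilibrium: consumers pay $16, producers receive $10, Q = 142. (Wedge: Pb − Ps = 6.)
The less price-elastic side of the market bears the larger share of a per-unit tax.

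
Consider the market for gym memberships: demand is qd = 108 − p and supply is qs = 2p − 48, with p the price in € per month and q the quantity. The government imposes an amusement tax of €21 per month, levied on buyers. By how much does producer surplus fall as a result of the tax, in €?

Without the tax, 108 − p = 2p − 48 gives 3p = 156, so p* = €52 and q* = 56.
With the tax collected from buyers, demand (in seller-price terms) shifts: qd = 108 − (p + 21).
Solving gives q = 42 with buyers paying €66 and sellers receiving €45 (the €21 wedge).
ΔPS is the trapezoid between Q = 42 and Q = 56 of height €7: ½ · (56 + 42) · 7 = €343.

Producer surplus falls by €343.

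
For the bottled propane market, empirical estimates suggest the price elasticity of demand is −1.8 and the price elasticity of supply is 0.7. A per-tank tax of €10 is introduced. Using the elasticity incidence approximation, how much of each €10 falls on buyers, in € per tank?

Incidence ratio: buyers' share ≈ εs / (εs + |εd|) = 0.7 / (0.7 + 1.8) = 0.28.
So buyers bear ≈ 0.28 × €10 = €2.8; suppliers bear €7.2.

Buyers bear ≈ €2.8 per tank.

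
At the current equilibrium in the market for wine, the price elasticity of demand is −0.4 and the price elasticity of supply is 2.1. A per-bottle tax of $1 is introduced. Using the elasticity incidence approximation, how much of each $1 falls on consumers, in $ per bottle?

Incidence ratio: consumers' share ≈ εs / (εs + |εd|) = 2.1 / (2.1 + 0.4) = 0.84.
So consumers bear ≈ 0.84 × $1 = $0.84; sellers bear $0.16.

Consumers bear ≈ $0.84 per bottle.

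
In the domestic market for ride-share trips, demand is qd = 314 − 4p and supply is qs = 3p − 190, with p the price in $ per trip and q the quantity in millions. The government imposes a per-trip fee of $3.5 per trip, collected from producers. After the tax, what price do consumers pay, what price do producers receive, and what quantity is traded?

Consumers pay $73.5; producers receive $70; quantity = 20.

Without the tax, 314 − 4p = 3p − 190 gives 7p = 504, so p* = $72 and q* = 26.
With the tax collected from producers, supply shifts: qs = 3(p − 3.5) − 190.
Solving gives q = 20 with consumers paying $73.5 and producers receiving $70 (the $3.5 wedge).
The less price-elastic side of the market bears the larger share of a per-unit tax.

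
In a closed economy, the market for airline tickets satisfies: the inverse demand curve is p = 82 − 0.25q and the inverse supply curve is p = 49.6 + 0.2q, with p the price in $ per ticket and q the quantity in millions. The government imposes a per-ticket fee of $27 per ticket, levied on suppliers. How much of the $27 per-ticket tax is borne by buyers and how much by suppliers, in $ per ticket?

Rewrite in direct form: qd = 328 − 4p and qs = 5p − 248.
Without the tax, 328 − 4p = 5p − 248 gives 9p = 576, so p* = $64 and q* = 72.
With the tax collected from suppliers, supply shifts: qs = 5(p − 27) − 248.
Solving gives q = 12 with buyers paying $79 and suppliers receiving $52 (the $27 wedge).
Burden on buyers: $15; on suppliers: $12. (They sum to $27.)

Buyers bear $15 per ticket; suppliers bear $12 per ticket.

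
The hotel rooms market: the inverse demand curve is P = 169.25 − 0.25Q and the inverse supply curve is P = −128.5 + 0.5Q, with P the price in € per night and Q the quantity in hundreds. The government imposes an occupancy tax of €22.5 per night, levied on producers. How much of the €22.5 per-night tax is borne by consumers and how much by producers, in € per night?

Consumers bear €7.5 per night; producers bear €15 per night.

Rewrite in direct form: Qd = 677 − 4P and Qs = 2P + 257.
Before the tax: set 677 − 4P = 2P + 257 → P* = €70, Q* = 397.
With the tax collected from producers, supply shifts: Qs = 2(P − 22.5) + 257.
New equilibrium: consumers pay €77.5, producers receive €55, Q = 367. (Wedge: Pb − Ps = 22.5.)
Burden on consumers: €7.5; on producers: €15. (They sum to €22.5.)
The less price-elastic side of the market bears the larger share of a per-unit tax.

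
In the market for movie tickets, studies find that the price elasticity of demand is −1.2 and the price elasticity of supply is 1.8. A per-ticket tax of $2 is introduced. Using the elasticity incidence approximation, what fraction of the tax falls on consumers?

Consumers' share ≈ 0.6.

Incidence ratio: consumers' share ≈ εs / (εs + |εd|) = 1.8 / (1.8 + 1.2) = 0.6.
Supply is the more elastic side, so consumers bear the larger share.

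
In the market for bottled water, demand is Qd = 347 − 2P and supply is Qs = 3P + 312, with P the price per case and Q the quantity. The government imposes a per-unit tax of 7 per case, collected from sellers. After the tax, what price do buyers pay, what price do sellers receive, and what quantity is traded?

Before the tax: set 347 − 2P = 3P + 312 → P* = 7, Q* = 333.
With the tax collected from sellers, supply shifts: Qs = 3(P − 7) + 312.
Solving gives Q = 324.6 with buyers paying 11.2 and sellers receiving 4.2 (the 7 wedge).
The less price-elastic side of the market bears the larger share of a per-unit tax.

Buyers pay 11.2; sellers receive 4.2; quantity = 324.6.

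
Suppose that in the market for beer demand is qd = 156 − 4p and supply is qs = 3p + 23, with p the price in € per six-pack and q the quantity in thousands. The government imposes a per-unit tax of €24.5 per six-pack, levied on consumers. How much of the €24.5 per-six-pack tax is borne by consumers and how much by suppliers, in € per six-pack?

Without the tax, 156 − 4p = 3p + 23 gives 7p = 133, so p* = €19 and q* = 80.
With the tax collected from consumers, demand (in seller-price terms) shifts: qd = 156 − 4(p + 24.5).
Solving gives q = 38 with consumers paying €29.5 and suppliers receiving €5 (the €24.5 wedge).
Burden on consumers: €10.5; on suppliers: €14. (They sum to €24.5.)
The less price-elastic side of the market bears the larger share of a per-unit tax.

Consumers bear €10.5 per six-pack; suppliers bear €14 per six-pack.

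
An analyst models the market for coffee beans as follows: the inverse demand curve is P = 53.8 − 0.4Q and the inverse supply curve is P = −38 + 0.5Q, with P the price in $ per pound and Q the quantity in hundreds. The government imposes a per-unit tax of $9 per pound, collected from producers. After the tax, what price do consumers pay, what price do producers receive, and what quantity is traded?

Consumers pay $17; producers receive $8; quantity = 92.

Rewrite in direct form: Qd = 134.5 − 2.5P and Qs = 2P + 76.
Before the tax: set 134.5 − 2.5P = 2P + 76 → P* = $13, Q* = 102.
With the tax collected from producers, supply shifts: Qs = 2(P − 9) + 76.
Solving gives Q = 92 with consumers paying $17 and producers receiving $8 (the $9 wedge).
The less price-elastic side of the market bears the larger share of a per-unit tax.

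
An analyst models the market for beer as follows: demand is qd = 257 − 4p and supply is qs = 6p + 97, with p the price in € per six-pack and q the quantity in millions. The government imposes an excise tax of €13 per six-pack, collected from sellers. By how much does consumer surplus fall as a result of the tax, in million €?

Before the tax: set 257 − 4p = 6p + 97 → p* = €16, q* = 193.
With the tax collected from sellers, supply shifts: qs = 6(p − 13) + 97.
New equilibrium: buyers pay €23.8, sellers receive €10.8, q = 161.8. (Wedge: pb − ps = 13.)
ΔCS is the trapezoid between Q = 161.8 and Q = 193 of height €7.8: ½ · (193 + 161.8) · 7.8 = €1383.72.

Consumer surplus falls by €1383.72 million.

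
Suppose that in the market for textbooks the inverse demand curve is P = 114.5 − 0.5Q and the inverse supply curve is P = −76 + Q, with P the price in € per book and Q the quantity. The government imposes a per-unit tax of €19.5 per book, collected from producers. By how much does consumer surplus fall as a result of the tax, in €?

Inverting to Q(P) form: Qd = 229 − 2P; Qs = P + 76.
Without the tax, 229 − 2P = P + 76 gives 3P = 153, so P* = €51 and Q* = 127.
With the tax collected from producers, supply shifts: Qs = (P − 19.5) + 76.
New equilibrium: consumers pay €57.5, producers receive €38, Q = 114. (Wedge: Pb − Ps = 19.5.)
ΔCS is the trapezoid between Q = 114 and Q = 127 of height €6.5: ½ · (127 + 114) · 6.5 = €783.25.

Consumer surplus falls by €783.25.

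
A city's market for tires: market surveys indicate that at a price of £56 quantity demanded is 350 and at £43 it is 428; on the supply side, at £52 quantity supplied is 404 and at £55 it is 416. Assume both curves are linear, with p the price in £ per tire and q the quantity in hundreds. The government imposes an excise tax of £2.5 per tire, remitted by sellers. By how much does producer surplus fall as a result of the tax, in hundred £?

Demand slope: (428 − 350)/(43 − 56) = -6, so qd = 686 − 6p.
Supply slope: (416 − 404)/(55 − 52) = 4, so qs = 4p + 196.
Without the tax, 686 − 6p = 4p + 196 gives 10p = 490, so p* = £49 and q* = 392.
With the tax collected from sellers, supply shifts: qs = 4(p − 2.5) + 196.
New equilibrium: buyers pay £50, sellers receive £47.5, q = 386. (Wedge: pb − ps = 2.5.)
ΔPS is the trapezoid between Q = 386 and Q = 392 of height £1.5: ½ · (392 + 386) · 1.5 = £583.5.

Producer surplus falls by £583.5 hundred.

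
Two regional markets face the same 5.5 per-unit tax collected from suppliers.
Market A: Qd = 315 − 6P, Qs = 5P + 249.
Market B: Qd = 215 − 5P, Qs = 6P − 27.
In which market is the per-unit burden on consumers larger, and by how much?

Market A: pre-tax P* = 6, Q* = 279; post-tax Q = 264; per-unit burden on consumers = 2.5.
Market B: pre-tax P* = 22, Q* = 105; post-tax Q = 90; per-unit burden on consumers = 3.
Difference: 2.5 vs 3 → market B is larger by 0.5.

Market B, by 0.5.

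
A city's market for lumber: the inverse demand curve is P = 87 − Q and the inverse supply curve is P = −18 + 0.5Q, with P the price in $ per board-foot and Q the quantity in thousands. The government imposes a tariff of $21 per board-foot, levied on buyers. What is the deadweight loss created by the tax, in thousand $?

Deadweight loss = $147 thousand.

Rewrite in direct form: Qd = 87 − P and Qs = 2P + 36.
Without the tax, 87 − P = 2P + 36 gives 3P = 51, so P* = $17 and Q* = 70.
With the tax collected from buyers, demand (in seller-price terms) shifts: Qd = 87 − (P + 21).
New equilibrium: buyers pay $31, suppliers receive $10, Q = 56. (Wedge: Pb − Ps = 21.)
Quantity falls by |ΔQ| = |70 − 56| = 14.
DWL = ½ · t · |ΔQ| = ½ · 21 · 14 = $147.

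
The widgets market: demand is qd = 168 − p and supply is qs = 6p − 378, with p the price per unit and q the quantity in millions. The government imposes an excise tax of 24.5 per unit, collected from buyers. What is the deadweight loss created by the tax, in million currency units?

Deadweight loss = 257.25 million.

Before the tax: set 168 − p = 6p − 378 → p* = 78, q* = 90.
With the tax collected from buyers, demand (in seller-price terms) shifts: qd = 168 − (p + 24.5).
Solving gives q = 69 with buyers paying 99 and sellers receiving 74.5 (the 24.5 wedge).
Quantity falls by |ΔQ| = |90 − 69| = 21.
DWL = ½ · t · |ΔQ| = ½ · 24.5 · 21 = 257.25.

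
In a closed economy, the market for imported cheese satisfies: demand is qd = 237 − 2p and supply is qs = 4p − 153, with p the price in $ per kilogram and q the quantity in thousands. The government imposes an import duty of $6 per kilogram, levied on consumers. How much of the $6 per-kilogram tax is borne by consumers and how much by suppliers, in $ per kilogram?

Consumers bear $4 per kilogram; suppliers bear $2 per kilogram.

Without the tax, 237 − 2p = 4p − 153 gives 6p = 390, so p* = $65 and q* = 107.
With the tax collected from consumers, demand (in seller-price terms) shifts: qd = 237 − 2(p + 6).
Solving gives q = 99 with consumers paying $69 and suppliers receiving $63 (the $6 wedge).
Burden on consumers: $4; on suppliers: $2. (They sum to $6.)
The less price-elastic side of the market bears the larger share of a per-unit tax.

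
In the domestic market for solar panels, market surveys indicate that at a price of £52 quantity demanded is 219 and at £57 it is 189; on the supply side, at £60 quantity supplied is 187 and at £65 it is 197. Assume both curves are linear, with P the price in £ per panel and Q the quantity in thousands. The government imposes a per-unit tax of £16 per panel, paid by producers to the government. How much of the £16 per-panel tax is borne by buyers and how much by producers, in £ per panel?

Demand slope: (189 − 219)/(57 − 52) = -6, so Qd = 531 − 6P.
Supply slope: (197 − 187)/(65 − 60) = 2, so Qs = 2P + 67.
Before the tax: set 531 − 6P = 2P + 67 → P* = £58, Q* = 183.
With the tax collected from producers, supply shifts: Qs = 2(P − 16) + 67.
New equilibrium: buyers pay £62, producers receive £46, Q = 159. (Wedge: Pb − Ps = 16.)
Burden on buyers: £4; on producers: £12. (They sum to £16.)
The less price-elastic side of the market bears the larger share of a per-unit tax.

Buyers bear £4 per panel; producers bear £12 per panel.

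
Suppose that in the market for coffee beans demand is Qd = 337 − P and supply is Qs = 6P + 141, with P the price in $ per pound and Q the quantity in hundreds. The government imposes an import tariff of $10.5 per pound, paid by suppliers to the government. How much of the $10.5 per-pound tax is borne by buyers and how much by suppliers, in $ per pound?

Without the tax, 337 − P = 6P + 141 gives 7P = 196, so P* = $28 and Q* = 309.
With the tax collected from suppliers, supply shifts: Qs = 6(P − 10.5) + 141.
Solving gives Q = 300 with buyers paying $37 and suppliers receiving $26.5 (the $10.5 wedge).
Burden on buyers: $9; on suppliers: $1.5. (They sum to $10.5.)

Buyers bear $9 per pound; suppliers bear $1.5 per pound.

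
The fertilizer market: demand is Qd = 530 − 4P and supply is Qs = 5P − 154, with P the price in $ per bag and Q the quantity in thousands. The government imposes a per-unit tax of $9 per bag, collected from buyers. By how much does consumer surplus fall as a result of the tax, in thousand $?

Without the tax, 530 − 4P = 5P − 154 gives 9P = 684, so P* = $76 and Q* = 226.
With the tax collected from buyers, demand (in seller-price terms) shifts: Qd = 530 − 4(P + 9).
New equilibrium: buyers pay $81, suppliers receive $72, Q = 206. (Wedge: Pb − Ps = 9.)
ΔCS is the trapezoid between Q = 206 and Q = 226 of height $5: ½ · (226 + 206) · 5 = $1080.

Consumer surplus falls by $1080 thousand.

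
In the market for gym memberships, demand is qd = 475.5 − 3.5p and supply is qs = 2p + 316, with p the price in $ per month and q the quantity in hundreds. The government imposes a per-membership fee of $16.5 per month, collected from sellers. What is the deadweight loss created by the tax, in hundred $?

Deadweight loss = $173.25 hundred.

Without the tax, 475.5 − 3.5p = 2p + 316 gives 5.5p = 159.5, so p* = $29 and q* = 374.
With the tax collected from sellers, supply shifts: qs = 2(p − 16.5) + 316.
New equilibrium: buyers pay $35, sellers receive $18.5, q = 353. (Wedge: pb − ps = 16.5.)
Quantity falls by |ΔQ| = |374 − 353| = 21.
DWL = ½ · t · |ΔQ| = ½ · 16.5 · 21 = $173.25.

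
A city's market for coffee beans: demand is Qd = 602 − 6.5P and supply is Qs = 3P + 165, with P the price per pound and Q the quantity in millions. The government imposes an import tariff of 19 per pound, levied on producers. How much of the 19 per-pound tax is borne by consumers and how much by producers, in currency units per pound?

Without the tax, 602 − 6.5P = 3P + 165 gives 9.5P = 437, so P* = 46 and Q* = 303.
With the tax collected from producers, supply shifts: Qs = 3(P − 19) + 165.
Solving gives Q = 264 with consumers paying 52 and producers receiving 33 (the 19 wedge).
Burden on consumers: 6; on producers: 13. (They sum to 19.)

Consumers bear 6 per pound; producers bear 13 per pound.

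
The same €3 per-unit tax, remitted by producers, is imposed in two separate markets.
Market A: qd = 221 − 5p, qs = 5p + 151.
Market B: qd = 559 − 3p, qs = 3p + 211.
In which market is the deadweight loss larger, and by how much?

Market A: pre-tax p* = €7, q* = 186; post-tax q = 178.5; deadweight loss = €11.25.
Market B: pre-tax p* = €58, q* = 385; post-tax q = 380.5; deadweight loss = €6.75.
Difference: €11.25 vs €6.75 → market A is larger by €4.5.

Market A, by €4.5.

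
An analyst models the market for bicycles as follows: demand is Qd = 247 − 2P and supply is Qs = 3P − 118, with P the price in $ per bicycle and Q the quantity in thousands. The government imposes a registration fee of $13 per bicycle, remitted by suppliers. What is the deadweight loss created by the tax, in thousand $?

Deadweight loss = $101.4 thousand.

Before the tax: set 247 − 2P = 3P − 118 → P* = $73, Q* = 101.
With the tax collected from suppliers, supply shifts: Qs = 3(P − 13) − 118.
New equilibrium: buyers pay $80.8, suppliers receive $67.8, Q = 85.4. (Wedge: Pb − Ps = 13.)
Quantity falls by |ΔQ| = |101 − 85.4| = 15.6.
DWL = ½ · t · |ΔQ| = ½ · 13 · 15.6 = $101.4.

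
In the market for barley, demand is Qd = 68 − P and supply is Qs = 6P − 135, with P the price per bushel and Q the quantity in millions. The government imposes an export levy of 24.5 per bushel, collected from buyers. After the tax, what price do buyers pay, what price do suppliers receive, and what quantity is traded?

Without the tax, 68 − P = 6P − 135 gives 7P = 203, so P* = 29 and Q* = 39.
With the tax collected from buyers, demand (in seller-price terms) shifts: Qd = 68 − (P + 24.5).
Solving gives Q = 18 with buyers paying 50 and suppliers receiving 25.5 (the 24.5 wedge).

Buyers pay 50; suppliers receive 25.5; quantity = 18.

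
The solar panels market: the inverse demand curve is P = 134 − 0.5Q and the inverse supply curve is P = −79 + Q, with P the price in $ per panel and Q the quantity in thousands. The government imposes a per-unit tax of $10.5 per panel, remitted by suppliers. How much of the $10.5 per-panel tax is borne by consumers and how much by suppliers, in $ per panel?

Consumers bear $3.5 per panel; suppliers bear $7 per panel.

Inverting to Q(P) form: Qd = 268 − 2P; Qs = P + 79.
Before the tax: set 268 − 2P = P + 79 → P* = $63, Q* = 142.
With the tax collected from suppliers, supply shifts: Qs = (P − 10.5) + 79.
Solving gives Q = 135 with consumers paying $66.5 and suppliers receiving $56 (the $10.5 wedge).
Burden on consumers: $3.5; on suppliers: $7. (They sum to $10.5.)
The less price-elastic side of the market bears the larger share of a per-unit tax.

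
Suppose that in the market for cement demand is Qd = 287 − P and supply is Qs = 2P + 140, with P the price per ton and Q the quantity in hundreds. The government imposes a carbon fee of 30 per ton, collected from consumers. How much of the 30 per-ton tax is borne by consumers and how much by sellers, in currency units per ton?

Before the tax: set 287 − P = 2P + 140 → P* = 49, Q* = 238.
With the tax collected from consumers, demand (in seller-price terms) shifts: Qd = 287 − (P + 30).
Solving gives Q = 218 with consumers paying 69 and sellers receiving 39 (the 30 wedge).
Burden on consumers: 20; on sellers: 10. (They sum to 30.)

Consumers bear 20 per ton; sellers bear 10 per ton.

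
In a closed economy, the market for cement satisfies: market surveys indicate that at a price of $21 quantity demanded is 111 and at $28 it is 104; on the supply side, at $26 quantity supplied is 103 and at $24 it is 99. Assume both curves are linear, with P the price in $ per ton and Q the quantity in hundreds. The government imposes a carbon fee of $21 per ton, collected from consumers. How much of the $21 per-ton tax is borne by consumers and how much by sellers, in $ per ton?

Demand slope: (104 − 111)/(28 − 21) = -1, so Qd = 132 − P.
Supply slope: (99 − 103)/(24 − 26) = 2, so Qs = 2P + 51.
Before the tax: set 132 − P = 2P + 51 → P* = $27, Q* = 105.
With the tax collected from consumers, demand (in seller-price terms) shifts: Qd = 132 − (P + 21).
New equilibrium: consumers pay $41, sellers receive $20, Q = 91. (Wedge: Pb − Ps = 21.)
Burden on consumers: $14; on sellers: $7. (They sum to $21.)
The less price-elastic side of the market bears the larger share of a per-unit tax.

Consumers bear $14 per ton; sellers bear $7 per ton.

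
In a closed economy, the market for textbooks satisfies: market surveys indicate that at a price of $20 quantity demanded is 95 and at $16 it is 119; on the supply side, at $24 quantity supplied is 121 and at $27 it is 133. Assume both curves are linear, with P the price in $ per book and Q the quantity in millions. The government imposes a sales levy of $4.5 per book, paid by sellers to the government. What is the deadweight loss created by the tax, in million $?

Deadweight loss = $24.3 million.

Demand slope: (119 − 95)/(16 − 20) = -6, so Qd = 215 − 6P.
Supply slope: (133 − 121)/(27 − 24) = 4, so Qs = 4P + 25.
Without the tax, 215 − 6P = 4P + 25 gives 10P = 190, so P* = $19 and Q* = 101.
With the tax collected from sellers, supply shifts: Qs = 4(P − 4.5) + 25.
Solving gives Q = 90.2 with buyers paying $20.8 and sellers receiving $16.3 (the $4.5 wedge).
Quantity falls by |ΔQ| = |101 − 90.2| = 10.8.
DWL = ½ · t · |ΔQ| = ½ · 4.5 · 10.8 = $24.3.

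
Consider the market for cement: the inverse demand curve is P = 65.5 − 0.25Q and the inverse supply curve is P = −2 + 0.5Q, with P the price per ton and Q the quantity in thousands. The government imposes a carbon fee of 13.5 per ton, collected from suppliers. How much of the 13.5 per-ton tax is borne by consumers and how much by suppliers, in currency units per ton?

Consumers bear 4.5 per ton; suppliers bear 9 per ton.

Rewrite in direct form: Qd = 262 − 4P and Qs = 2P + 4.
Before the tax: set 262 − 4P = 2P + 4 → P* = 43, Q* = 90.
With the tax collected from suppliers, supply shifts: Qs = 2(P − 13.5) + 4.
Solving gives Q = 72 with consumers paying 47.5 and suppliers receiving 34 (the 13.5 wedge).
Burden on consumers: 4.5; on suppliers: 9. (They sum to 13.5.)
The less price-elastic side of the market bears the larger share of a per-unit tax.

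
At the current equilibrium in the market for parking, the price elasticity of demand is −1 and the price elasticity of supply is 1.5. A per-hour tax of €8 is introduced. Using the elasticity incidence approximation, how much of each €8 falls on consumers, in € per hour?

Incidence ratio: consumers' share ≈ εs / (εs + |εd|) = 1.5 / (1.5 + 1) = 0.6.
So consumers bear ≈ 0.6 × €8 = €4.8; sellers bear €3.2.

Consumers bear ≈ €4.8 per hour.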